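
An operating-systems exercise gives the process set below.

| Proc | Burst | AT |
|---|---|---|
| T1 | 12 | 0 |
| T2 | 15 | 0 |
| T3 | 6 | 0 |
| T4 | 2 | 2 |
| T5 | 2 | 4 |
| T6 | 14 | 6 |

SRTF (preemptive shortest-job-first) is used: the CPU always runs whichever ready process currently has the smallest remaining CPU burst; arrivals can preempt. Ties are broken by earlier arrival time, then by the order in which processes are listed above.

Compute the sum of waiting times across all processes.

Schedule: | T3 0-2 | T4 2-4 | T5 4-6 | T3 6-10 | T1 10-22 | T6 22-36 | T2 36-51 |
Completion: T1=22  T2=51  T3=10  T4=4  T5=6  T6=36
Turnaround (C−A): T1=22  T2=51  T3=10  T4=2  T5=2  T6=30
Waiting = turnaround − burst: T1=10, T2=36, T3=4, T4=0, T5=0, T6=16
Total waiting = 10 + 36 + 4 + 0 + 0 + 16 = 66

66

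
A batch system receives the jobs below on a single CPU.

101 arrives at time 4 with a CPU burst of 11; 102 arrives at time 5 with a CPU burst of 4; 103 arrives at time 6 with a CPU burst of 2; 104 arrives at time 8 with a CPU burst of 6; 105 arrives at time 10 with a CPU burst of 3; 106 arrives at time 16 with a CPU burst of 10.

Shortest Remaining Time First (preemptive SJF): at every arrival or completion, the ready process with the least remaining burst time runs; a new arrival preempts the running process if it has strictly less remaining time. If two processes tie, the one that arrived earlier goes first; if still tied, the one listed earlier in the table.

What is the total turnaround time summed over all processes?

Gantt: | idle 0-4 | 101 4-5 | 102 5-6 | 103 6-8 | 102 8-11 | 105 11-14 | 104 14-20 | 101 20-30 | 106 30-40 |
Completion: 101=30  102=11  103=8  104=20  105=14  106=40
Turnaround (C−A): 101=26  102=6  103=2  104=12  105=4  106=24
Turnaround = completion − arrival: 101=26, 102=6, 103=2, 104=12, 105=4, 106=24
Total turnaround = 26 + 6 + 2 + 12 + 4 + 24 = 74

74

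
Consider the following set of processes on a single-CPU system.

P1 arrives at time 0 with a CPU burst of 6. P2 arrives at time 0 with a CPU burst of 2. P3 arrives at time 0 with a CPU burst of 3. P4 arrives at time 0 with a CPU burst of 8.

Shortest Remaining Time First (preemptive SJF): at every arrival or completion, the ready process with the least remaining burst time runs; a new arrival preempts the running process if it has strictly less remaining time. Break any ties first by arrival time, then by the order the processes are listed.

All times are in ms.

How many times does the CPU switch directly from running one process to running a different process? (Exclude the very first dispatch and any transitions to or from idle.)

Timeline: | P2 0-2 | P3 2-5 | P1 5-11 | P4 11-19 |
Completion: P1=11  P2=2  P3=5  P4=19

3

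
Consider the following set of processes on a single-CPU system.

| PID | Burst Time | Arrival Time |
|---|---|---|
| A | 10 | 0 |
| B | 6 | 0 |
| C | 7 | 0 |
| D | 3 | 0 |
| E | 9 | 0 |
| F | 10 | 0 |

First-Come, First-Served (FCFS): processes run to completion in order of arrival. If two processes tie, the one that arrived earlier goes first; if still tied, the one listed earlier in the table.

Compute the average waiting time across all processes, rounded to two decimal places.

Timeline: | A 0-10 | B 10-16 | C 16-23 | D 23-26 | E 26-35 | F 35-45 |
Completion: A=10  B=16  C=23  D=26  E=35  F=45
Turnaround (C−A): A=10  B=16  C=23  D=26  E=35  F=45
Waiting times: A=0, B=10, C=16, D=23, E=26, F=35
Average waiting = (0+10+16+23+26+35) / 6 = 110/6 = 18.33

18.33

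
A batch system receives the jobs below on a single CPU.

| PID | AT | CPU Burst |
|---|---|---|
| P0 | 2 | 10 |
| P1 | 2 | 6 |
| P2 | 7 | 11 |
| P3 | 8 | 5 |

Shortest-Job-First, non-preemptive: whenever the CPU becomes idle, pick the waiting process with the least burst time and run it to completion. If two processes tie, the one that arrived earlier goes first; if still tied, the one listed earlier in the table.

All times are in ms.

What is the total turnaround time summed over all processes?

59

Timeline: | idle 0-2 | P1 2-8 | P3 8-13 | P0 13-23 | P2 23-34 |
Completion: P0=23  P1=8  P2=34  P3=13
Turnaround (C−A): P0=21  P1=6  P2=27  P3=5
Turnaround = completion − arrival: P0=21, P1=6, P2=27, P3=5
Total turnaround = 21 + 6 + 27 + 5 = 59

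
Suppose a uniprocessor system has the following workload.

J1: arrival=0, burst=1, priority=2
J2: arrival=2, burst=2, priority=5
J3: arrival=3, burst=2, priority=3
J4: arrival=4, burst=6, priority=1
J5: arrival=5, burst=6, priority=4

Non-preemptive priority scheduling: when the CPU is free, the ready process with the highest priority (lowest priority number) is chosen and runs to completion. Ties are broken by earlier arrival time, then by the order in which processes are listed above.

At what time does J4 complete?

10

Timeline: | J1 0-1 | idle 1-2 | J2 2-4 | J4 4-10 | J3 10-12 | J5 12-18 |
Completion: J1=1  J2=4  J3=12  J4=10  J5=18
Turnaround (C−A): J1=1  J2=2  J3=9  J4=6  J5=13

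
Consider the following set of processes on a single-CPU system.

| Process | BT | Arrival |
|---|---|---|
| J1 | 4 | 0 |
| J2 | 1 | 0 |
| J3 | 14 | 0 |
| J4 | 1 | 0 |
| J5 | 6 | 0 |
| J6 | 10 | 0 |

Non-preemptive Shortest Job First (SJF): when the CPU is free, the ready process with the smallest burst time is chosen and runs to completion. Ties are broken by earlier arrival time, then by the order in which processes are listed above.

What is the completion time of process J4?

2

Gantt: | J2 0-1 | J4 1-2 | J1 2-6 | J5 6-12 | J6 12-22 | J3 22-36 |
Completion: J1=6  J2=1  J3=36  J4=2  J5=12  J6=22
Turnaround (C−A): J1=6  J2=1  J3=36  J4=2  J5=12  J6=22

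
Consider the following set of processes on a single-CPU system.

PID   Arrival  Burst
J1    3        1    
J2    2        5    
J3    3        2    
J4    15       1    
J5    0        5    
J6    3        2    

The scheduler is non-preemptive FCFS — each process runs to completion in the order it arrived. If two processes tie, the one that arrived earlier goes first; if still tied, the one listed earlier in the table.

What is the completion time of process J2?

Schedule: | J5 0-5 | J2 5-10 | J1 10-11 | J3 11-13 | J6 13-15 | J4 15-16 |
Completion: J1=11  J2=10  J3=13  J4=16  J5=5  J6=15
Turnaround (C−A): J1=8  J2=8  J3=10  J4=1  J5=5  J6=12

10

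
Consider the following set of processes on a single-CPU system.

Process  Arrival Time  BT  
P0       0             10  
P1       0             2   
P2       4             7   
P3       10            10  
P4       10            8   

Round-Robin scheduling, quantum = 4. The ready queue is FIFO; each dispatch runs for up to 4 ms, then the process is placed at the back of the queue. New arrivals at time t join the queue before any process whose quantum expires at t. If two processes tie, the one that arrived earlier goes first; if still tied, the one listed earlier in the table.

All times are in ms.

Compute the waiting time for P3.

17

Gantt: | P0 0-4 | P1 4-6 | P2 6-10 | P0 10-14 | P3 14-18 | P4 18-22 | P2 22-25 | P0 25-27 | P3 27-31 | P4 31-35 | P3 35-37 |
Completion: P0=27  P1=6  P2=25  P3=37  P4=35
Turnaround (C−A): P0=27  P1=6  P2=21  P3=27  P4=25
Waiting(P3) = turnaround − burst = 27 − 10 = 17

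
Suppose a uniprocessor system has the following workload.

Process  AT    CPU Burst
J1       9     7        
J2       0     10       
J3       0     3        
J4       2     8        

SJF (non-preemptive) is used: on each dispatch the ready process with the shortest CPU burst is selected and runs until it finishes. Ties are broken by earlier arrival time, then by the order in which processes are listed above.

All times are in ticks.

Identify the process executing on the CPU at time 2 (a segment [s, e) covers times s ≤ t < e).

J3

Schedule: | J3 0-3 | J4 3-11 | J1 11-18 | J2 18-28 |
Completion: J1=18  J2=28  J3=3  J4=11
Turnaround (C−A): J1=9  J2=28  J3=3  J4=9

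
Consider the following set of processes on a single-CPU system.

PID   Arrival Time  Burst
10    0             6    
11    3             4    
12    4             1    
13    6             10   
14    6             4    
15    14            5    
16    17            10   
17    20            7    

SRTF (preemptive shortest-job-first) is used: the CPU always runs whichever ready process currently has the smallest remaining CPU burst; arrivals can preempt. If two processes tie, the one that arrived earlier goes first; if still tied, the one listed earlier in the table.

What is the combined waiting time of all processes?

52

Schedule: | 10 0-4 | 12 4-5 | 10 5-7 | 11 7-11 | 14 11-15 | 15 15-20 | 17 20-27 | 13 27-37 | 16 37-47 |
Completion: 10=7  11=11  12=5  13=37  14=15  15=20  16=47  17=27
Waiting = turnaround − burst: 10=1, 11=4, 12=0, 13=21, 14=5, 15=1, 16=20, 17=0
Total waiting = 1 + 4 + 0 + 21 + 5 + 1 + 20 + 0 = 52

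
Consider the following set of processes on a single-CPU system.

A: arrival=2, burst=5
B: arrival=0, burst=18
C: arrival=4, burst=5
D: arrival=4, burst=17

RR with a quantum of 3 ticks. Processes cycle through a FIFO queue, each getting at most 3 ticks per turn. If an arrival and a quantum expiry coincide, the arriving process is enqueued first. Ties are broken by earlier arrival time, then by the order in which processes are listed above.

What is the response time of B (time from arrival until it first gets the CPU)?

Timeline: | B 0-3 | A 3-6 | B 6-9 | C 9-12 | D 12-15 | A 15-17 | B 17-20 | C 20-22 | D 22-25 | B 25-28 | D 28-31 | B 31-34 | D 34-37 | B 37-40 | D 40-45 |
Completion: A=17  B=40  C=22  D=45
Response(B) = first start − arrival = 0 − 0 = 0

0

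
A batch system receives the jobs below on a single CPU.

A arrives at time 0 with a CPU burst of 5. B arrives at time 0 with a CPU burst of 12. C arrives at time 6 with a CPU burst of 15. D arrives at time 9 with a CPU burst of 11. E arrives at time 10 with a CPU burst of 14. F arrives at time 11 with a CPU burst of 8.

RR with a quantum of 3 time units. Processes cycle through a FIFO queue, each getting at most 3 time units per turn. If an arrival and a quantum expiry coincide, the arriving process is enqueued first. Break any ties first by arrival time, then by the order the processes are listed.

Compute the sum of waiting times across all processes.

188

Timeline: | A 0-3 | B 3-6 | A 6-8 | C 8-11 | B 11-14 | D 14-17 | E 17-20 | F 20-23 | C 23-26 | B 26-29 | D 29-32 | E 32-35 | F 35-38 | C 38-41 | B 41-44 | D 44-47 | E 47-50 | F 50-52 | C 52-55 | D 55-57 | E 57-60 | C 60-63 | E 63-65 |
Completion: A=8  B=44  C=63  D=57  E=65  F=52
Waiting = turnaround − burst: A=3, B=32, C=42, D=37, E=41, F=33
Total waiting = 3 + 32 + 42 + 37 + 41 + 33 = 188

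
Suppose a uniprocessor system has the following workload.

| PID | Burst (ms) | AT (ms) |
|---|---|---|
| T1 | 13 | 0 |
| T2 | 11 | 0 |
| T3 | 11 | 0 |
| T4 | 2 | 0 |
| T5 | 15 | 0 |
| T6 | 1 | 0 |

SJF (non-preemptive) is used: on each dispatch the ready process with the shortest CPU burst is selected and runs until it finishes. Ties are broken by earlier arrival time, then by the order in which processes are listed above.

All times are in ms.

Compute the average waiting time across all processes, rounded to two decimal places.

13.50

Timeline: | T6 0-1 | T4 1-3 | T2 3-14 | T3 14-25 | T1 25-38 | T5 38-53 |
Completion: T1=38  T2=14  T3=25  T4=3  T5=53  T6=1
Waiting times: T1=25, T2=3, T3=14, T4=1, T5=38, T6=0
Average waiting = (25+3+14+1+38+0) / 6 = 81/6 = 13.50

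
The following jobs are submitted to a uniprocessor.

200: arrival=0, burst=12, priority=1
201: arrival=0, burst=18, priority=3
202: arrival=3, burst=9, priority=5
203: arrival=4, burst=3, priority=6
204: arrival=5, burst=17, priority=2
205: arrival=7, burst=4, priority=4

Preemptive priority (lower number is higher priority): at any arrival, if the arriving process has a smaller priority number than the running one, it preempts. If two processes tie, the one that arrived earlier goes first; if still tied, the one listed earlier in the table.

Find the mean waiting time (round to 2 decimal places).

Timeline: | 200 0-12 | 204 12-29 | 201 29-47 | 205 47-51 | 202 51-60 | 203 60-63 |
Completion: 200=12  201=47  202=60  203=63  204=29  205=51
Waiting times: 200=0, 201=29, 202=48, 203=56, 204=7, 205=40
Average waiting = (0+29+48+56+7+40) / 6 = 180/6 = 30.00

30.00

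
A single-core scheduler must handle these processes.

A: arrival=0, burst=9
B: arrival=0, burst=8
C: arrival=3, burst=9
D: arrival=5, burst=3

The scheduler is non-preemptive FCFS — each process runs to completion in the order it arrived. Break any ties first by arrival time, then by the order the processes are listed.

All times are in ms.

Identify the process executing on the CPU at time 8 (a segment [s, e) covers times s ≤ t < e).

Schedule: | A 0-9 | B 9-17 | C 17-26 | D 26-29 |
Completion: A=9  B=17  C=26  D=29
Turnaround (C−A): A=9  B=17  C=23  D=24

A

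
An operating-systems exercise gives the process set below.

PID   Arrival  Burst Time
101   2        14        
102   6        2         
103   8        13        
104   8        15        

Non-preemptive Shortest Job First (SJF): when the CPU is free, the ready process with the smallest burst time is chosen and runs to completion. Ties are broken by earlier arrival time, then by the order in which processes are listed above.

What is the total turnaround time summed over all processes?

Timeline: | idle 0-2 | 101 2-16 | 102 16-18 | 103 18-31 | 104 31-46 |
Completion: 101=16  102=18  103=31  104=46
Turnaround = completion − arrival: 101=14, 102=12, 103=23, 104=38
Total turnaround = 14 + 12 + 23 + 38 = 87

87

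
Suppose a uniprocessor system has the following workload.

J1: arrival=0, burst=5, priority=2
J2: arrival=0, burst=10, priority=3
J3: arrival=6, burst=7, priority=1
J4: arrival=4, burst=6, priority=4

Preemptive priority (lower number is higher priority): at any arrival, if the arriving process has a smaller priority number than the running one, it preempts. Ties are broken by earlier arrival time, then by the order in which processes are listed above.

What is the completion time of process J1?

5

Gantt: | J1 0-5 | J2 5-6 | J3 6-13 | J2 13-22 | J4 22-28 |
Completion: J1=5  J2=22  J3=13  J4=28
Turnaround (C−A): J1=5  J2=22  J3=7  J4=24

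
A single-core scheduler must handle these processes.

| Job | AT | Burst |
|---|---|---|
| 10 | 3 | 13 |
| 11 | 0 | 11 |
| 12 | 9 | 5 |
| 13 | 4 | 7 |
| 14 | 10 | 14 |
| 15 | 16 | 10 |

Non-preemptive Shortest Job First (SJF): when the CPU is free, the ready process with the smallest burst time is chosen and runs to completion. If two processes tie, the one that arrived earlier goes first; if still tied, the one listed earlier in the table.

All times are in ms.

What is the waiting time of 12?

Schedule: | 11 0-11 | 12 11-16 | 13 16-23 | 15 23-33 | 10 33-46 | 14 46-60 |
Completion: 10=46  11=11  12=16  13=23  14=60  15=33
Turnaround (C−A): 10=43  11=11  12=7  13=19  14=50  15=17
Waiting(12) = turnaround − burst = 7 − 5 = 2

2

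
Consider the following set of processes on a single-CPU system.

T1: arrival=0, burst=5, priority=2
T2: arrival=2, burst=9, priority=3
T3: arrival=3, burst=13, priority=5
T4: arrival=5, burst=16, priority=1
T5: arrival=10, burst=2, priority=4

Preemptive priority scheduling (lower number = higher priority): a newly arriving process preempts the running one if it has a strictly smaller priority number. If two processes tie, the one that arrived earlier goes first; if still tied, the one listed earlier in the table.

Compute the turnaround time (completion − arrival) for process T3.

Timeline: | T1 0-5 | T4 5-21 | T2 21-30 | T5 30-32 | T3 32-45 |
Completion: T1=5  T2=30  T3=45  T4=21  T5=32
Turnaround (C−A): T1=5  T2=28  T3=42  T4=16  T5=22
Turnaround(T3) = completion − arrival = 45 − 3 = 42

42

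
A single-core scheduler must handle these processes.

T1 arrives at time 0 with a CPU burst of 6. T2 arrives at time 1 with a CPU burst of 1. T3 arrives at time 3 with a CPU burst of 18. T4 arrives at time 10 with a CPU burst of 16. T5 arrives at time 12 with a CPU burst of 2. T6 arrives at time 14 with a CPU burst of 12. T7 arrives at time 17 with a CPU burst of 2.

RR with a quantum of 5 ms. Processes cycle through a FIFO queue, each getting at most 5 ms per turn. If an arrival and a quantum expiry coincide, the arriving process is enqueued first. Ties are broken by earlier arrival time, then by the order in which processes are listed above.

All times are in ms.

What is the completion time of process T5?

Schedule: | T1 0-5 | T2 5-6 | T3 6-11 | T1 11-12 | T4 12-17 | T3 17-22 | T5 22-24 | T6 24-29 | T7 29-31 | T4 31-36 | T3 36-41 | T6 41-46 | T4 46-51 | T3 51-54 | T6 54-56 | T4 56-57 |
Completion: T1=12  T2=6  T3=54  T4=57  T5=24  T6=56  T7=31
Turnaround (C−A): T1=12  T2=5  T3=51  T4=47  T5=12  T6=42  T7=14

24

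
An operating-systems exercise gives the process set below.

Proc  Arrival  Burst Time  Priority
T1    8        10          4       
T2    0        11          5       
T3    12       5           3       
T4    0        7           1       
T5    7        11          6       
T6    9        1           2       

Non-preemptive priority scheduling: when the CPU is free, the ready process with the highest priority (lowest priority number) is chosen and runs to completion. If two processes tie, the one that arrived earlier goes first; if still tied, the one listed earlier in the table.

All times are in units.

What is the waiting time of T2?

Timeline: | T4 0-7 | T2 7-18 | T6 18-19 | T3 19-24 | T1 24-34 | T5 34-45 |
Completion: T1=34  T2=18  T3=24  T4=7  T5=45  T6=19
Waiting(T2) = turnaround − burst = 18 − 11 = 7

7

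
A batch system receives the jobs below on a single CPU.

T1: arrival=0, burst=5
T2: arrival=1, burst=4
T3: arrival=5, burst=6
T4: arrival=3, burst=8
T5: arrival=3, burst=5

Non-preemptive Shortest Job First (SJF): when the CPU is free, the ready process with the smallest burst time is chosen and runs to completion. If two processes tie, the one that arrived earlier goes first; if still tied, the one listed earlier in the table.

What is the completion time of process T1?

Schedule: | T1 0-5 | T2 5-9 | T5 9-14 | T3 14-20 | T4 20-28 |
Completion: T1=5  T2=9  T3=20  T4=28  T5=14

5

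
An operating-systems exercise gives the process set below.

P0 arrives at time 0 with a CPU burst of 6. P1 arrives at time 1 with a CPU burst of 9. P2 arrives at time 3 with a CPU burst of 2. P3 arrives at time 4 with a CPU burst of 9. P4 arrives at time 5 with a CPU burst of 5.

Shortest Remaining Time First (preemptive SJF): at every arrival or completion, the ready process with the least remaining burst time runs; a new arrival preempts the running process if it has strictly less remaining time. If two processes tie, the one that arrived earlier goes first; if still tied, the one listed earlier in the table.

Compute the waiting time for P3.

Timeline: | P0 0-3 | P2 3-5 | P0 5-8 | P4 8-13 | P1 13-22 | P3 22-31 |
Completion: P0=8  P1=22  P2=5  P3=31  P4=13
Waiting(P3) = turnaround − burst = 27 − 9 = 18

18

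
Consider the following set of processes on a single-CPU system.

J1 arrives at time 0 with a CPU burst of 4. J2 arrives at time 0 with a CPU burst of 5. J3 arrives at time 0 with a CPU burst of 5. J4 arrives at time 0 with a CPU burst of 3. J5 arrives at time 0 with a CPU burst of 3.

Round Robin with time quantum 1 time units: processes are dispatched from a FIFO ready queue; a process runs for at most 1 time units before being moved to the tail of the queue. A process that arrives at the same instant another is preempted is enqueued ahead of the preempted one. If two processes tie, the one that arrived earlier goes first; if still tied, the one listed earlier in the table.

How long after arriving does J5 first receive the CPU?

4

Schedule: | J1 0-1 | J2 1-2 | J3 2-3 | J4 3-4 | J5 4-5 | J1 5-6 | J2 6-7 | J3 7-8 | J4 8-9 | J5 9-10 | J1 10-11 | J2 11-12 | J3 12-13 | J4 13-14 | J5 14-15 | J1 15-16 | J2 16-17 | J3 17-18 | J2 18-19 | J3 19-20 |
Completion: J1=16  J2=19  J3=20  J4=14  J5=15
Turnaround (C−A): J1=16  J2=19  J3=20  J4=14  J5=15
Response(J5) = first start − arrival = 4 − 0 = 4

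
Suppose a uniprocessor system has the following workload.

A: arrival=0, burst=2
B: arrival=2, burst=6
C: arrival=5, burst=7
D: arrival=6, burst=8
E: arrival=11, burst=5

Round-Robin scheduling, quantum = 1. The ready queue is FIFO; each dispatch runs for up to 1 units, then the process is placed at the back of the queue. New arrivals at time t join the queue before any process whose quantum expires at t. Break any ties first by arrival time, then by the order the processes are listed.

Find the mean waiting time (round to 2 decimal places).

Timeline: | A 0-2 | B 2-5 | C 5-6 | B 6-7 | D 7-8 | C 8-9 | B 9-10 | D 10-11 | C 11-12 | B 12-13 | E 13-14 | D 14-15 | C 15-16 | E 16-17 | D 17-18 | C 18-19 | E 19-20 | D 20-21 | C 21-22 | E 22-23 | D 23-24 | C 24-25 | E 25-26 | D 26-28 |
Completion: A=2  B=13  C=25  D=28  E=26
Turnaround (C−A): A=2  B=11  C=20  D=22  E=15
Waiting times: A=0, B=5, C=13, D=14, E=10
Average waiting = (0+5+13+14+10) / 5 = 42/5 = 8.40

8.40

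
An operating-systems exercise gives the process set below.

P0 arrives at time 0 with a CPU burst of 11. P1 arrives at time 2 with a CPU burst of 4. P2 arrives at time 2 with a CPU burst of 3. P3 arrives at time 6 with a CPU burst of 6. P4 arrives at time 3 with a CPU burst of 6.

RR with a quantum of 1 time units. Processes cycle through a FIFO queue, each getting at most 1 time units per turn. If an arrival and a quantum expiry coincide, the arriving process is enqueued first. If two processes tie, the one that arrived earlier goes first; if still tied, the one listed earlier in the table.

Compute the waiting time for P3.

16

Timeline: | P0 0-2 | P1 2-3 | P2 3-4 | P0 4-5 | P4 5-6 | P1 6-7 | P2 7-8 | P0 8-9 | P3 9-10 | P4 10-11 | P1 11-12 | P2 12-13 | P0 13-14 | P3 14-15 | P4 15-16 | P1 16-17 | P0 17-18 | P3 18-19 | P4 19-20 | P0 20-21 | P3 21-22 | P4 22-23 | P0 23-24 | P3 24-25 | P4 25-26 | P0 26-27 | P3 27-28 | P0 28-30 |
Completion: P0=30  P1=17  P2=13  P3=28  P4=26
Turnaround (C−A): P0=30  P1=15  P2=11  P3=22  P4=23
Waiting(P3) = turnaround − burst = 22 − 6 = 16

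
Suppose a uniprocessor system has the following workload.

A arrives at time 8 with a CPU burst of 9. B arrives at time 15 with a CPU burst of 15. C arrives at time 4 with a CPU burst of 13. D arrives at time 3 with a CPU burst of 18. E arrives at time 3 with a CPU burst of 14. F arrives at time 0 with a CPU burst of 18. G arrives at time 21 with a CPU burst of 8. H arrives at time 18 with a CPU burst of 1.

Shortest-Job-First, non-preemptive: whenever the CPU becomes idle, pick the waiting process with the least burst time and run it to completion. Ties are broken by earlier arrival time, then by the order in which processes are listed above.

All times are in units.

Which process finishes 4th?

G

Schedule: | F 0-18 | H 18-19 | A 19-28 | G 28-36 | C 36-49 | E 49-63 | B 63-78 | D 78-96 |
Completion: A=28  B=78  C=49  D=96  E=63  F=18  G=36  H=19
Turnaround (C−A): A=20  B=63  C=45  D=93  E=60  F=18  G=15  H=1
Finish order: F → H → A → G → C → E → B → D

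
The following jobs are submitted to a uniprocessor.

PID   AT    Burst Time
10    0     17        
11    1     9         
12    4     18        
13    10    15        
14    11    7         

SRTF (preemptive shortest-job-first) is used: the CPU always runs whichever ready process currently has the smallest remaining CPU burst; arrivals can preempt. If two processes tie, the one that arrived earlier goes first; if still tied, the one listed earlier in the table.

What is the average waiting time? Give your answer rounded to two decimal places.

16.40

Gantt: | 10 0-1 | 11 1-10 | 13 10-11 | 14 11-18 | 13 18-32 | 10 32-48 | 12 48-66 |
Completion: 10=48  11=10  12=66  13=32  14=18
Turnaround (C−A): 10=48  11=9  12=62  13=22  14=7
Waiting times: 10=31, 11=0, 12=44, 13=7, 14=0
Average waiting = (31+0+44+7+0) / 5 = 82/5 = 16.40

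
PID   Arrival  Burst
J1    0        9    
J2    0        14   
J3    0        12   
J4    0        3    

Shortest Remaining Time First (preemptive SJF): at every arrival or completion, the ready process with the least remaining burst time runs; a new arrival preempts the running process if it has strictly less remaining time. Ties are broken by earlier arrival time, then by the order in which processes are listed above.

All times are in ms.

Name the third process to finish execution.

J3

Gantt: | J4 0-3 | J1 3-12 | J3 12-24 | J2 24-38 |
Completion: J1=12  J2=38  J3=24  J4=3
Turnaround (C−A): J1=12  J2=38  J3=24  J4=3
Finish order: J4 → J1 → J3 → J2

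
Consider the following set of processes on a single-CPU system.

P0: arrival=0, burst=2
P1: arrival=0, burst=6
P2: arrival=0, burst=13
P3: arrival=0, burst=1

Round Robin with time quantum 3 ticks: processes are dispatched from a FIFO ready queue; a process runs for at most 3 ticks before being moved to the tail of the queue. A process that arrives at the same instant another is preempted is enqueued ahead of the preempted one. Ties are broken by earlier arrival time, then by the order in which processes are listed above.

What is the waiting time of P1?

6

Gantt: | P0 0-2 | P1 2-5 | P2 5-8 | P3 8-9 | P1 9-12 | P2 12-22 |
Completion: P0=2  P1=12  P2=22  P3=9
Waiting(P1) = turnaround − burst = 12 − 6 = 6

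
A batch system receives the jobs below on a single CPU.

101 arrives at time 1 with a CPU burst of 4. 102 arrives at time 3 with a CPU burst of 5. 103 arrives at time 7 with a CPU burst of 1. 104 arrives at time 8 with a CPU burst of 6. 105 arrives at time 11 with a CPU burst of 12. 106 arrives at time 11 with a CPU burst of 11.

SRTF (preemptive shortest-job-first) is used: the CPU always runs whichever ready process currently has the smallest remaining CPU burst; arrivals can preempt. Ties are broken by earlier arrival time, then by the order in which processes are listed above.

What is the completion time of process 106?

28

Schedule: | idle 0-1 | 101 1-5 | 102 5-7 | 103 7-8 | 102 8-11 | 104 11-17 | 106 17-28 | 105 28-40 |
Completion: 101=5  102=11  103=8  104=17  105=40  106=28
Turnaround (C−A): 101=4  102=8  103=1  104=9  105=29  106=17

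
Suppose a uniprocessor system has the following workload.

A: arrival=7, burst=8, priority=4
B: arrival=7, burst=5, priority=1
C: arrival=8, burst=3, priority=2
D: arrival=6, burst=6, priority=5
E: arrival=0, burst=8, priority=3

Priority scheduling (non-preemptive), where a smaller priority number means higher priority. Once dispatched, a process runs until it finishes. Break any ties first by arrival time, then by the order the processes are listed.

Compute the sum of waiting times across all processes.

33

Schedule: | E 0-8 | B 8-13 | C 13-16 | A 16-24 | D 24-30 |
Completion: A=24  B=13  C=16  D=30  E=8
Waiting = turnaround − burst: A=9, B=1, C=5, D=18, E=0
Total waiting = 9 + 1 + 5 + 18 + 0 = 33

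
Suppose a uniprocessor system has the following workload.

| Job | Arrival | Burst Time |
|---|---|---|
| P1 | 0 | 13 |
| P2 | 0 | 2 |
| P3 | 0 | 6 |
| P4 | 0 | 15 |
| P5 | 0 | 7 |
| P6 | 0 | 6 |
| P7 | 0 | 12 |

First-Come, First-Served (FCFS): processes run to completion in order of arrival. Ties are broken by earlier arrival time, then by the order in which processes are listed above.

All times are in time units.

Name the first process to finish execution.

Timeline: | P1 0-13 | P2 13-15 | P3 15-21 | P4 21-36 | P5 36-43 | P6 43-49 | P7 49-61 |
Completion: P1=13  P2=15  P3=21  P4=36  P5=43  P6=49  P7=61
Finish order: P1 → P2 → P3 → P4 → P5 → P6 → P7

P1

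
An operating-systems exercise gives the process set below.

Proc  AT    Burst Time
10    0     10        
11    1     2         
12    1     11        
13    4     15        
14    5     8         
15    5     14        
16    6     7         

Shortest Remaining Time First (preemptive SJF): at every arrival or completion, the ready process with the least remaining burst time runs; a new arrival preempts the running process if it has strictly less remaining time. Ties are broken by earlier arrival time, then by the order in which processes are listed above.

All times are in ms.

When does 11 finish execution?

3

Timeline: | 10 0-1 | 11 1-3 | 10 3-12 | 16 12-19 | 14 19-27 | 12 27-38 | 15 38-52 | 13 52-67 |
Completion: 10=12  11=3  12=38  13=67  14=27  15=52  16=19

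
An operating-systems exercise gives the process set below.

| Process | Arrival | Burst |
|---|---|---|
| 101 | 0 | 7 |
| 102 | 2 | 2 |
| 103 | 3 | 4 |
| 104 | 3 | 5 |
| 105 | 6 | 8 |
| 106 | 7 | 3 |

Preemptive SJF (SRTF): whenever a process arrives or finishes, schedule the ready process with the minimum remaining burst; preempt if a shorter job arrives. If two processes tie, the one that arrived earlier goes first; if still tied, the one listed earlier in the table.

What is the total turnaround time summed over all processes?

Gantt: | 101 0-2 | 102 2-4 | 103 4-8 | 106 8-11 | 101 11-16 | 104 16-21 | 105 21-29 |
Completion: 101=16  102=4  103=8  104=21  105=29  106=11
Turnaround = completion − arrival: 101=16, 102=2, 103=5, 104=18, 105=23, 106=4
Total turnaround = 16 + 2 + 5 + 18 + 23 + 4 = 68

68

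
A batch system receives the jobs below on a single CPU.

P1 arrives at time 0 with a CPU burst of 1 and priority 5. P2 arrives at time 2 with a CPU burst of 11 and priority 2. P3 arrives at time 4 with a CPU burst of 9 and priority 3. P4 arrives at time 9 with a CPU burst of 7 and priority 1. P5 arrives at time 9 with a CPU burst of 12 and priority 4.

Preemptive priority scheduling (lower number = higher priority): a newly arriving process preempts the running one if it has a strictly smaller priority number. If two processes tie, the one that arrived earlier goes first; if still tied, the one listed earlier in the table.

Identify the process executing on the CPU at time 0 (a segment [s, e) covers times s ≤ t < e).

Timeline: | P1 0-1 | idle 1-2 | P2 2-9 | P4 9-16 | P2 16-20 | P3 20-29 | P5 29-41 |
Completion: P1=1  P2=20  P3=29  P4=16  P5=41
Turnaround (C−A): P1=1  P2=18  P3=25  P4=7  P5=32

P1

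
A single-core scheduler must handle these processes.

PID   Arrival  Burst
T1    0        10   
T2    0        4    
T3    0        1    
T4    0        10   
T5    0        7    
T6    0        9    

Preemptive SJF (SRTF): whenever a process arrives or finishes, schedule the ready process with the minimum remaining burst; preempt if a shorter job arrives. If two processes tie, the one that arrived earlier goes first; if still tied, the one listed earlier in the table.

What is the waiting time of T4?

Gantt: | T3 0-1 | T2 1-5 | T5 5-12 | T6 12-21 | T1 21-31 | T4 31-41 |
Completion: T1=31  T2=5  T3=1  T4=41  T5=12  T6=21
Turnaround (C−A): T1=31  T2=5  T3=1  T4=41  T5=12  T6=21
Waiting(T4) = turnaround − burst = 41 − 10 = 31

31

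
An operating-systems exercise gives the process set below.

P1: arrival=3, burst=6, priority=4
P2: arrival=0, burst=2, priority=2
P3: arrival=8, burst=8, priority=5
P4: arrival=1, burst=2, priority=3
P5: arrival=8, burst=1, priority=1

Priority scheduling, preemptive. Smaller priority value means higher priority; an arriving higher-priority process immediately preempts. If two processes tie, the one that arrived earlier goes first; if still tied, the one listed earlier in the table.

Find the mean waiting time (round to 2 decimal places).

1.20

Timeline: | P2 0-2 | P4 2-4 | P1 4-8 | P5 8-9 | P1 9-11 | P3 11-19 |
Completion: P1=11  P2=2  P3=19  P4=4  P5=9
Turnaround (C−A): P1=8  P2=2  P3=11  P4=3  P5=1
Waiting times: P1=2, P2=0, P3=3, P4=1, P5=0
Average waiting = (2+0+3+1+0) / 5 = 6/5 = 1.20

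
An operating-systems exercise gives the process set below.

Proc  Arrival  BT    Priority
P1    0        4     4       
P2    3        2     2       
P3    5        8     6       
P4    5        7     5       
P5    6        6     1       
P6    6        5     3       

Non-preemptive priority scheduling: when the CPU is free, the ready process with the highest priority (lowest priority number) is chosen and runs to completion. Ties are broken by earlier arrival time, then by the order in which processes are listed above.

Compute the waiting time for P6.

Timeline: | P1 0-4 | P2 4-6 | P5 6-12 | P6 12-17 | P4 17-24 | P3 24-32 |
Completion: P1=4  P2=6  P3=32  P4=24  P5=12  P6=17
Turnaround (C−A): P1=4  P2=3  P3=27  P4=19  P5=6  P6=11
Waiting(P6) = turnaround − burst = 11 − 5 = 6

6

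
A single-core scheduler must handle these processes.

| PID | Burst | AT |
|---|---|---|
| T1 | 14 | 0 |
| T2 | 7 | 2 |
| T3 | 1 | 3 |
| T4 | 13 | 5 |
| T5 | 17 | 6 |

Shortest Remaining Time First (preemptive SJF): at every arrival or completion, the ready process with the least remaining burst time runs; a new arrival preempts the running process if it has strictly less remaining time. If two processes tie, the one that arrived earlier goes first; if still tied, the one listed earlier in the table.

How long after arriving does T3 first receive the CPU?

Gantt: | T1 0-2 | T2 2-3 | T3 3-4 | T2 4-10 | T1 10-22 | T4 22-35 | T5 35-52 |
Completion: T1=22  T2=10  T3=4  T4=35  T5=52
Response(T3) = first start − arrival = 3 − 3 = 0

0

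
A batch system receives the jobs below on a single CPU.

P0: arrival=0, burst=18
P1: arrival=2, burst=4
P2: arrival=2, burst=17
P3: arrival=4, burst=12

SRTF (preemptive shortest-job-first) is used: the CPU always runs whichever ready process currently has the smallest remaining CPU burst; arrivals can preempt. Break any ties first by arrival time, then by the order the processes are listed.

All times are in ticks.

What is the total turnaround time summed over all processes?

101

Timeline: | P0 0-2 | P1 2-6 | P3 6-18 | P0 18-34 | P2 34-51 |
Completion: P0=34  P1=6  P2=51  P3=18
Turnaround = completion − arrival: P0=34, P1=4, P2=49, P3=14
Total turnaround = 34 + 4 + 49 + 14 = 101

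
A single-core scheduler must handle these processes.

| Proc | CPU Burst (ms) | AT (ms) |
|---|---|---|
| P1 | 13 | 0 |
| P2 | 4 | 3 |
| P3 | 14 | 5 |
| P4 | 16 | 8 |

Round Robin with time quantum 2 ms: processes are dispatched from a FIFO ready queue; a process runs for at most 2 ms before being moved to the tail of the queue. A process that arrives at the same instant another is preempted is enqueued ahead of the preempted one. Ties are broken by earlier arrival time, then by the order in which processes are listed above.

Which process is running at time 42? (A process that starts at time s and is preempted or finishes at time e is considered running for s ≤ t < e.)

Schedule: | P1 0-4 | P2 4-6 | P1 6-8 | P3 8-10 | P2 10-12 | P4 12-14 | P1 14-16 | P3 16-18 | P4 18-20 | P1 20-22 | P3 22-24 | P4 24-26 | P1 26-28 | P3 28-30 | P4 30-32 | P1 32-33 | P3 33-35 | P4 35-37 | P3 37-39 | P4 39-41 | P3 41-43 | P4 43-47 |
Completion: P1=33  P2=12  P3=43  P4=47

P3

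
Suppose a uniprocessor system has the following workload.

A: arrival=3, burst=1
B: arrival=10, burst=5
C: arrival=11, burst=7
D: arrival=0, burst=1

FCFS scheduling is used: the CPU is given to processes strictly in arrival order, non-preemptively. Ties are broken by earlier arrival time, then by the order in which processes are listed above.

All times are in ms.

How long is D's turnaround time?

Timeline: | D 0-1 | idle 1-3 | A 3-4 | idle 4-10 | B 10-15 | C 15-22 |
Completion: A=4  B=15  C=22  D=1
Turnaround(D) = completion − arrival = 1 − 0 = 1

1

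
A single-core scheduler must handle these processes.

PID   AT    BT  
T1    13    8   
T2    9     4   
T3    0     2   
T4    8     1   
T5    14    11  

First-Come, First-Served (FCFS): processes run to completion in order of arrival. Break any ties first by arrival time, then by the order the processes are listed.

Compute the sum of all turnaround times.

Timeline: | T3 0-2 | idle 2-8 | T4 8-9 | T2 9-13 | T1 13-21 | T5 21-32 |
Completion: T1=21  T2=13  T3=2  T4=9  T5=32
Turnaround = completion − arrival: T1=8, T2=4, T3=2, T4=1, T5=18
Total turnaround = 8 + 4 + 2 + 1 + 18 = 33

33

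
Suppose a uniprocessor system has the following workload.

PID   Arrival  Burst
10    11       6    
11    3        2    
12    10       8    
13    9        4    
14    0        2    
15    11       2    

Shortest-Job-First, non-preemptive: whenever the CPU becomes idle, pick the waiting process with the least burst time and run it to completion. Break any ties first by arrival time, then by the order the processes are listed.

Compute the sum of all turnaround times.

Timeline: | 14 0-2 | idle 2-3 | 11 3-5 | idle 5-9 | 13 9-13 | 15 13-15 | 10 15-21 | 12 21-29 |
Completion: 10=21  11=5  12=29  13=13  14=2  15=15
Turnaround = completion − arrival: 10=10, 11=2, 12=19, 13=4, 14=2, 15=4
Total turnaround = 10 + 2 + 19 + 4 + 2 + 4 = 41

41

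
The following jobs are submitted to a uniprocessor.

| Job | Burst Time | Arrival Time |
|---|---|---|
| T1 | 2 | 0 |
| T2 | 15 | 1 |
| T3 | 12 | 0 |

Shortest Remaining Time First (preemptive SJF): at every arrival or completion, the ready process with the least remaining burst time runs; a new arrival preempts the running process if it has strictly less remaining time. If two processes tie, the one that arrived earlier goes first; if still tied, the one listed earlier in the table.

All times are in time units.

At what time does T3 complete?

14

Timeline: | T1 0-2 | T3 2-14 | T2 14-29 |
Completion: T1=2  T2=29  T3=14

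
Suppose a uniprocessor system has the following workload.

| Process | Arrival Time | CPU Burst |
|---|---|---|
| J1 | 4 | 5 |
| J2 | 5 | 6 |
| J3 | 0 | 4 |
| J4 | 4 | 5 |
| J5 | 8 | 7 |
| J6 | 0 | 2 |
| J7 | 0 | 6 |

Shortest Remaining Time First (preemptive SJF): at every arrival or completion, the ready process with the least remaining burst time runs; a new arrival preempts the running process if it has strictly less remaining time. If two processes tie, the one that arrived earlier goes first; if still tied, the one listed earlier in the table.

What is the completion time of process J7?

Timeline: | J6 0-2 | J3 2-6 | J1 6-11 | J4 11-16 | J7 16-22 | J2 22-28 | J5 28-35 |
Completion: J1=11  J2=28  J3=6  J4=16  J5=35  J6=2  J7=22
Turnaround (C−A): J1=7  J2=23  J3=6  J4=12  J5=27  J6=2  J7=22

22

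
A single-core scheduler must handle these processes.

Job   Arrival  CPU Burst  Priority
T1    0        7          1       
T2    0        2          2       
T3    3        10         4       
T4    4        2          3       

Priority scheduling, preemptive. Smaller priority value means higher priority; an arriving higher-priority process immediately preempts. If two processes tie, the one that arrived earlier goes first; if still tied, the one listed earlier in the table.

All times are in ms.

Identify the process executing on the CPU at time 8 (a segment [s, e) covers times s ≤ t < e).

Timeline: | T1 0-7 | T2 7-9 | T4 9-11 | T3 11-21 |
Completion: T1=7  T2=9  T3=21  T4=11
Turnaround (C−A): T1=7  T2=9  T3=18  T4=7

T2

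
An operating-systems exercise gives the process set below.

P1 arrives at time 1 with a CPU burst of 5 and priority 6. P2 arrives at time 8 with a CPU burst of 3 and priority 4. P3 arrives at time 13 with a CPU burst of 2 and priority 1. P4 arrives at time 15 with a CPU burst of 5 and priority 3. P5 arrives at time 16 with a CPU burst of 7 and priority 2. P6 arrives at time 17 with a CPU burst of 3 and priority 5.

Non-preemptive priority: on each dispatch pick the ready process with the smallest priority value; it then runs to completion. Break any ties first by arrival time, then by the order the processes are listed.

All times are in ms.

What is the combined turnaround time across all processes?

39

Gantt: | idle 0-1 | P1 1-6 | idle 6-8 | P2 8-11 | idle 11-13 | P3 13-15 | P4 15-20 | P5 20-27 | P6 27-30 |
Completion: P1=6  P2=11  P3=15  P4=20  P5=27  P6=30
Turnaround = completion − arrival: P1=5, P2=3, P3=2, P4=5, P5=11, P6=13
Total turnaround = 5 + 3 + 2 + 5 + 11 + 13 = 39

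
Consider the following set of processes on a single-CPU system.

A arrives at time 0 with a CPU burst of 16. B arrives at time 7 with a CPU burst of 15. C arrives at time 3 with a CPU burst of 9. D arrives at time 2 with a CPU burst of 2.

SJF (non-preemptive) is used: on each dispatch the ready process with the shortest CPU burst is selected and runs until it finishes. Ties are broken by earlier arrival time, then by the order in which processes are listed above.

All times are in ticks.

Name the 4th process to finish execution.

B

Schedule: | A 0-16 | D 16-18 | C 18-27 | B 27-42 |
Completion: A=16  B=42  C=27  D=18
Turnaround (C−A): A=16  B=35  C=24  D=16
Finish order: A → D → C → B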